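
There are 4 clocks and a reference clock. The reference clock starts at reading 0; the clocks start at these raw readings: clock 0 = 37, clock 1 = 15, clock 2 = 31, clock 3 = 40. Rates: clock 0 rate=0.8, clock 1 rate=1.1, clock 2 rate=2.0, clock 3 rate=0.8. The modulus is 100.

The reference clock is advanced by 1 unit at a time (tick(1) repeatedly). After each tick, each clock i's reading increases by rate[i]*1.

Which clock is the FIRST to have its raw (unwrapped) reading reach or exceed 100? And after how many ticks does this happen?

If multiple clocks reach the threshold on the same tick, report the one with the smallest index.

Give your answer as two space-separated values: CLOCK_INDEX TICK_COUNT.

Answer: 2 35

Derivation:
clock 0: start=37, rate=0.8, needs 100-37 = 63; ticks = ceil(63/0.8) = ceil(78.7500) = 79; reading at tick 79 = 37 + 0.8*79 = 100.2000
clock 1: start=15, rate=1.1, needs 100-15 = 85; ticks = ceil(85/1.1) = ceil(77.2727) = 78; reading at tick 78 = 15 + 1.1*78 = 100.8000
clock 2: start=31, rate=2.0, needs 100-31 = 69; ticks = ceil(69/2.0) = ceil(34.5000) = 35; reading at tick 35 = 31 + 2.0*35 = 101.0000
clock 3: start=40, rate=0.8, needs 100-40 = 60; ticks = ceil(60/0.8) = ceil(75.0000) = 75; reading at tick 75 = 40 + 0.8*75 = 100.0000
Minimum tick count = 35; winners = [2]; smallest index = 2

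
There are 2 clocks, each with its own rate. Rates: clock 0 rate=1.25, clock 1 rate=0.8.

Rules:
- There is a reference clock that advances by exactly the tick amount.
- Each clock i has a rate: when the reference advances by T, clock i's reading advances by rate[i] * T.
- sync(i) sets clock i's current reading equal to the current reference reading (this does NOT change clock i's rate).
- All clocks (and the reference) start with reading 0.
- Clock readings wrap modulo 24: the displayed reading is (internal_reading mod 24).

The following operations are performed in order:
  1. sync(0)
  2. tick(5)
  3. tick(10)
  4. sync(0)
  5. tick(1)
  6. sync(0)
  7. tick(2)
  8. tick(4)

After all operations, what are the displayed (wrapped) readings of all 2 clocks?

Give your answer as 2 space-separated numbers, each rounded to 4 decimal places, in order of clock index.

After op 1 sync(0): ref=0.0000 raw=[0.0000 0.0000]
After op 2 tick(5): ref=5.0000 raw=[6.2500 4.0000]
After op 3 tick(10): ref=15.0000 raw=[18.7500 12.0000]
After op 4 sync(0): ref=15.0000 raw=[15.0000 12.0000]
After op 5 tick(1): ref=16.0000 raw=[16.2500 12.8000]
After op 6 sync(0): ref=16.0000 raw=[16.0000 12.8000]
After op 7 tick(2): ref=18.0000 raw=[18.5000 14.4000]
After op 8 tick(4): ref=22.0000 raw=[23.5000 17.6000]
Wrap final raw readings (mod 24): 23.5000 mod 24 = 23.5000; 17.6000 mod 24 = 17.6000

Answer: 23.5000 17.6000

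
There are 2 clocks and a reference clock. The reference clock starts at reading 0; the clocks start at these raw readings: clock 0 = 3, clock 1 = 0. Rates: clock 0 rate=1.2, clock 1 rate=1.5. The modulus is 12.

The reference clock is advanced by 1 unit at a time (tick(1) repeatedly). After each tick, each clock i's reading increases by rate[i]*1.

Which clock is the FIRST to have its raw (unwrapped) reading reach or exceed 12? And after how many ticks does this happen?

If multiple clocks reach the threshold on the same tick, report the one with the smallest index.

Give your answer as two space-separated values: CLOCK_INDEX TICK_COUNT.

clock 0: start=3, rate=1.2, needs 12-3 = 9; ticks = ceil(9/1.2) = ceil(7.5000) = 8; reading at tick 8 = 3 + 1.2*8 = 12.6000
clock 1: start=0, rate=1.5, needs 12-0 = 12; ticks = ceil(12/1.5) = ceil(8.0000) = 8; reading at tick 8 = 0 + 1.5*8 = 12.0000
Minimum tick count = 8; winners = [0, 1]; smallest index = 0

Answer: 0 8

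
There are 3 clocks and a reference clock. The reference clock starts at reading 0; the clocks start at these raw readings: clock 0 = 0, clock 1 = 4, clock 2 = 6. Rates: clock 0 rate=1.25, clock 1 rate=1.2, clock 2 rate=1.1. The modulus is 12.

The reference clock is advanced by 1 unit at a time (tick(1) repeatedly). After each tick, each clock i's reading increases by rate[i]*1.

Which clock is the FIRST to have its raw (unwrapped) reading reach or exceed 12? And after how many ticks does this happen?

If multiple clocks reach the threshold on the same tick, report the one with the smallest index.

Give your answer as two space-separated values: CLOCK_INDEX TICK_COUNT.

Answer: 2 6

Derivation:
clock 0: start=0, rate=1.25, needs 12-0 = 12; ticks = ceil(12/1.25) = ceil(9.6000) = 10; reading at tick 10 = 0 + 1.25*10 = 12.5000
clock 1: start=4, rate=1.2, needs 12-4 = 8; ticks = ceil(8/1.2) = ceil(6.6667) = 7; reading at tick 7 = 4 + 1.2*7 = 12.4000
clock 2: start=6, rate=1.1, needs 12-6 = 6; ticks = ceil(6/1.1) = ceil(5.4545) = 6; reading at tick 6 = 6 + 1.1*6 = 12.6000
Minimum tick count = 6; winners = [2]; smallest index = 2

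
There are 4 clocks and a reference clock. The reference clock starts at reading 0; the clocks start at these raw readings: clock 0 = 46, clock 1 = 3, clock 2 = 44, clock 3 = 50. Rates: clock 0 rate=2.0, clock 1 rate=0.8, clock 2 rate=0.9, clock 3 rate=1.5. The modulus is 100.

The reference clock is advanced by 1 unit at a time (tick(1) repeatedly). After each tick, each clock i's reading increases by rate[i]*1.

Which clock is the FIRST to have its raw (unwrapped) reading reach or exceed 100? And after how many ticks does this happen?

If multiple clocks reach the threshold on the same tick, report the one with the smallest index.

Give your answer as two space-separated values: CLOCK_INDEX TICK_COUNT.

clock 0: start=46, rate=2.0, needs 100-46 = 54; ticks = ceil(54/2.0) = ceil(27.0000) = 27; reading at tick 27 = 46 + 2.0*27 = 100.0000
clock 1: start=3, rate=0.8, needs 100-3 = 97; ticks = ceil(97/0.8) = ceil(121.2500) = 122; reading at tick 122 = 3 + 0.8*122 = 100.6000
clock 2: start=44, rate=0.9, needs 100-44 = 56; ticks = ceil(56/0.9) = ceil(62.2222) = 63; reading at tick 63 = 44 + 0.9*63 = 100.7000
clock 3: start=50, rate=1.5, needs 100-50 = 50; ticks = ceil(50/1.5) = ceil(33.3333) = 34; reading at tick 34 = 50 + 1.5*34 = 101.0000
Minimum tick count = 27; winners = [0]; smallest index = 0

Answer: 0 27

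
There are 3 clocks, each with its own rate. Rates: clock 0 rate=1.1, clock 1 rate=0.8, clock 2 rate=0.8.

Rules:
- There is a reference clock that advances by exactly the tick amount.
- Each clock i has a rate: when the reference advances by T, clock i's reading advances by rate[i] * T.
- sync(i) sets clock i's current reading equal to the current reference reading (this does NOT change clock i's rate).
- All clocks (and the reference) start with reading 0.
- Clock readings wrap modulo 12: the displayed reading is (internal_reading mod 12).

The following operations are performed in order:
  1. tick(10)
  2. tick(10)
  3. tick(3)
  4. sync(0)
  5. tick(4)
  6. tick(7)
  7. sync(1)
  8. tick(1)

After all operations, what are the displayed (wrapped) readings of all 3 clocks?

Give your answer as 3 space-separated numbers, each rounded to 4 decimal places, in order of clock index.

Answer: 0.2000 10.8000 4.0000

Derivation:
After op 1 tick(10): ref=10.0000 raw=[11.0000 8.0000 8.0000]
After op 2 tick(10): ref=20.0000 raw=[22.0000 16.0000 16.0000]
After op 3 tick(3): ref=23.0000 raw=[25.3000 18.4000 18.4000]
After op 4 sync(0): ref=23.0000 raw=[23.0000 18.4000 18.4000]
After op 5 tick(4): ref=27.0000 raw=[27.4000 21.6000 21.6000]
After op 6 tick(7): ref=34.0000 raw=[35.1000 27.2000 27.2000]
After op 7 sync(1): ref=34.0000 raw=[35.1000 34.0000 27.2000]
After op 8 tick(1): ref=35.0000 raw=[36.2000 34.8000 28.0000]
Wrap final raw readings (mod 12): 36.2000 mod 12 = 0.2000; 34.8000 mod 12 = 10.8000; 28.0000 mod 12 = 4.0000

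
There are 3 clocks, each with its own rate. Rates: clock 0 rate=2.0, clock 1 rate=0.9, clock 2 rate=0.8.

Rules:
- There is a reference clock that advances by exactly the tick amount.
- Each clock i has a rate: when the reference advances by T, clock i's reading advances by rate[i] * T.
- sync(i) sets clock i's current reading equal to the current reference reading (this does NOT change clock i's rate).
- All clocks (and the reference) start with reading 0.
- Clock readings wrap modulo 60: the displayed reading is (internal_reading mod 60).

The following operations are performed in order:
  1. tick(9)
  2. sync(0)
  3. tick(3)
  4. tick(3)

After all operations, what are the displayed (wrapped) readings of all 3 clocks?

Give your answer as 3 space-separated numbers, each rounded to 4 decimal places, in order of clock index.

After op 1 tick(9): ref=9.0000 raw=[18.0000 8.1000 7.2000]
After op 2 sync(0): ref=9.0000 raw=[9.0000 8.1000 7.2000]
After op 3 tick(3): ref=12.0000 raw=[15.0000 10.8000 9.6000]
After op 4 tick(3): ref=15.0000 raw=[21.0000 13.5000 12.0000]
Wrap final raw readings (mod 60): 21.0000 mod 60 = 21.0000; 13.5000 mod 60 = 13.5000; 12.0000 mod 60 = 12.0000

Answer: 21.0000 13.5000 12.0000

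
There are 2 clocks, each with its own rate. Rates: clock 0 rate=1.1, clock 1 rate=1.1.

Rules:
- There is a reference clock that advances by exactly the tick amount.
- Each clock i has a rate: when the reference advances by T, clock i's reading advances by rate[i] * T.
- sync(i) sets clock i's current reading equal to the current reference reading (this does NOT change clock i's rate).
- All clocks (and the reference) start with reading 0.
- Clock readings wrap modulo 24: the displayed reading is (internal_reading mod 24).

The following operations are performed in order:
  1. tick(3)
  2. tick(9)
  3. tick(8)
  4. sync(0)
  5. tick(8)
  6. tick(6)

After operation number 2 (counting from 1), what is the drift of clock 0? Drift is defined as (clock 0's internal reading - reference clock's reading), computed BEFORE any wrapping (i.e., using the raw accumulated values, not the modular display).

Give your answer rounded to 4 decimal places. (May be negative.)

After op 1 tick(3): ref=3.0000 raw=[3.3000 3.3000]
After op 2 tick(9): ref=12.0000 raw=[13.2000 13.2000]
Drift of clock 0 after op 2: 13.2000 - 12.0000 = 1.2000

Answer: 1.2000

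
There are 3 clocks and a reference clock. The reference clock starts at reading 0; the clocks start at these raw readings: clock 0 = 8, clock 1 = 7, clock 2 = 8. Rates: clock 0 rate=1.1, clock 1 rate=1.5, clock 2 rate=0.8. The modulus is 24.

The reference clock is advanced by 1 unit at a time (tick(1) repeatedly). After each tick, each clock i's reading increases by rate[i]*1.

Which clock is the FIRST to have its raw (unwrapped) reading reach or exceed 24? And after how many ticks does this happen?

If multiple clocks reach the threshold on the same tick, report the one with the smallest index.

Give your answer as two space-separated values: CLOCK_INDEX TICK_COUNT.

Answer: 1 12

Derivation:
clock 0: start=8, rate=1.1, needs 24-8 = 16; ticks = ceil(16/1.1) = ceil(14.5455) = 15; reading at tick 15 = 8 + 1.1*15 = 24.5000
clock 1: start=7, rate=1.5, needs 24-7 = 17; ticks = ceil(17/1.5) = ceil(11.3333) = 12; reading at tick 12 = 7 + 1.5*12 = 25.0000
clock 2: start=8, rate=0.8, needs 24-8 = 16; ticks = ceil(16/0.8) = ceil(20.0000) = 20; reading at tick 20 = 8 + 0.8*20 = 24.0000
Minimum tick count = 12; winners = [1]; smallest index = 1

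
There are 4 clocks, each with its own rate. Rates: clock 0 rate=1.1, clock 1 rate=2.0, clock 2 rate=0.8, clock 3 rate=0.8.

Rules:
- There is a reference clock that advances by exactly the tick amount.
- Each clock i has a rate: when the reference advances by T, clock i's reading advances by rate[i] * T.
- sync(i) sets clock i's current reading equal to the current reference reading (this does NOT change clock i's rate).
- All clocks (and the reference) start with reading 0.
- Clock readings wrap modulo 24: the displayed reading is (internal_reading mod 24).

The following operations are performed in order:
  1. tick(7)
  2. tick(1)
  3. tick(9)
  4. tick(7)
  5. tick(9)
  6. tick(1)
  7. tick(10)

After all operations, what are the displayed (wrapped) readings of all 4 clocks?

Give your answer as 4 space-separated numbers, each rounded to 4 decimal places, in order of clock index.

Answer: 0.4000 16.0000 11.2000 11.2000

Derivation:
After op 1 tick(7): ref=7.0000 raw=[7.7000 14.0000 5.6000 5.6000]
After op 2 tick(1): ref=8.0000 raw=[8.8000 16.0000 6.4000 6.4000]
After op 3 tick(9): ref=17.0000 raw=[18.7000 34.0000 13.6000 13.6000]
After op 4 tick(7): ref=24.0000 raw=[26.4000 48.0000 19.2000 19.2000]
After op 5 tick(9): ref=33.0000 raw=[36.3000 66.0000 26.4000 26.4000]
After op 6 tick(1): ref=34.0000 raw=[37.4000 68.0000 27.2000 27.2000]
After op 7 tick(10): ref=44.0000 raw=[48.4000 88.0000 35.2000 35.2000]
Wrap final raw readings (mod 24): 48.4000 mod 24 = 0.4000; 88.0000 mod 24 = 16.0000; 35.2000 mod 24 = 11.2000; 35.2000 mod 24 = 11.2000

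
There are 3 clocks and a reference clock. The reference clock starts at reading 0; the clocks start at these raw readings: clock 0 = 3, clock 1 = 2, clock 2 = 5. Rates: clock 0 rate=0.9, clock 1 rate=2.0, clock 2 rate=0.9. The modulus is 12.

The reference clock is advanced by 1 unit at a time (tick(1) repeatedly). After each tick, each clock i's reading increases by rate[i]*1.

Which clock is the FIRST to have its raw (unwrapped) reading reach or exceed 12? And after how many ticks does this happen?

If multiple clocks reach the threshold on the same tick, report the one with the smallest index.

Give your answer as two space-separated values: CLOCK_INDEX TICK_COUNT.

Answer: 1 5

Derivation:
clock 0: start=3, rate=0.9, needs 12-3 = 9; ticks = ceil(9/0.9) = ceil(10.0000) = 10; reading at tick 10 = 3 + 0.9*10 = 12.0000
clock 1: start=2, rate=2.0, needs 12-2 = 10; ticks = ceil(10/2.0) = ceil(5.0000) = 5; reading at tick 5 = 2 + 2.0*5 = 12.0000
clock 2: start=5, rate=0.9, needs 12-5 = 7; ticks = ceil(7/0.9) = ceil(7.7778) = 8; reading at tick 8 = 5 + 0.9*8 = 12.2000
Minimum tick count = 5; winners = [1]; smallest index = 1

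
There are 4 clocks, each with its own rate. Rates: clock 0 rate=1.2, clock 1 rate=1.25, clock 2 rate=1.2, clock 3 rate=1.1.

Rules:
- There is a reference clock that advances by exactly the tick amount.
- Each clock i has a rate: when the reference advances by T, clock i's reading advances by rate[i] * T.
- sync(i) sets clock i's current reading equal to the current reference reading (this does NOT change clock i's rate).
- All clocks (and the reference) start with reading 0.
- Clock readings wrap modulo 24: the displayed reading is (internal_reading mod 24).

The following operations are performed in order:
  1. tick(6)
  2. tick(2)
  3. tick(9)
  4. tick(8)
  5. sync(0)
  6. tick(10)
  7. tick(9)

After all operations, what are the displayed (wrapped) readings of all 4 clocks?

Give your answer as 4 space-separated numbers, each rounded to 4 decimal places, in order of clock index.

Answer: 23.8000 7.0000 4.8000 0.4000

Derivation:
After op 1 tick(6): ref=6.0000 raw=[7.2000 7.5000 7.2000 6.6000]
After op 2 tick(2): ref=8.0000 raw=[9.6000 10.0000 9.6000 8.8000]
After op 3 tick(9): ref=17.0000 raw=[20.4000 21.2500 20.4000 18.7000]
After op 4 tick(8): ref=25.0000 raw=[30.0000 31.2500 30.0000 27.5000]
After op 5 sync(0): ref=25.0000 raw=[25.0000 31.2500 30.0000 27.5000]
After op 6 tick(10): ref=35.0000 raw=[37.0000 43.7500 42.0000 38.5000]
After op 7 tick(9): ref=44.0000 raw=[47.8000 55.0000 52.8000 48.4000]
Wrap final raw readings (mod 24): 47.8000 mod 24 = 23.8000; 55.0000 mod 24 = 7.0000; 52.8000 mod 24 = 4.8000; 48.4000 mod 24 = 0.4000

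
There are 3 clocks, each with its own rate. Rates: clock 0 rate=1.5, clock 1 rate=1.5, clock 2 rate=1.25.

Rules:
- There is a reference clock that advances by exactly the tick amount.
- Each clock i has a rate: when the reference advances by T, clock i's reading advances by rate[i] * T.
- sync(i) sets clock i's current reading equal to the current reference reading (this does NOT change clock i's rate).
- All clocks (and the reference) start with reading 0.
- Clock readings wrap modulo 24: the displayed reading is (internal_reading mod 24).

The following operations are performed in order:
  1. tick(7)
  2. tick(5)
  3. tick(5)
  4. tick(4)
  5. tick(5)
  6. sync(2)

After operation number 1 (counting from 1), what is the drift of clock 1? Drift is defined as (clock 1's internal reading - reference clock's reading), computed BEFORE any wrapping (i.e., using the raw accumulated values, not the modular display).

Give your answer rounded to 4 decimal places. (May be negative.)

After op 1 tick(7): ref=7.0000 raw=[10.5000 10.5000 8.7500]
Drift of clock 1 after op 1: 10.5000 - 7.0000 = 3.5000

Answer: 3.5000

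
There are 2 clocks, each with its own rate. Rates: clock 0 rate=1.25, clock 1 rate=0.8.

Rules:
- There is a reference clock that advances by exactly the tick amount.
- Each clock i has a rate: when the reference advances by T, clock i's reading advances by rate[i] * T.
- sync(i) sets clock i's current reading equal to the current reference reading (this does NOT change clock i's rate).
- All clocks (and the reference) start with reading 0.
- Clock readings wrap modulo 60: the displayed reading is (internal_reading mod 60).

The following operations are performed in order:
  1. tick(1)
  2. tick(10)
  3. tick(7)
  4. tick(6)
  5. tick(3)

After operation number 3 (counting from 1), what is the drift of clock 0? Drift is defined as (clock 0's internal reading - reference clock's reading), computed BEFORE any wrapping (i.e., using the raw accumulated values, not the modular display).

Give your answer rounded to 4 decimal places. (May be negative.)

Answer: 4.5000

Derivation:
After op 1 tick(1): ref=1.0000 raw=[1.2500 0.8000]
After op 2 tick(10): ref=11.0000 raw=[13.7500 8.8000]
After op 3 tick(7): ref=18.0000 raw=[22.5000 14.4000]
Drift of clock 0 after op 3: 22.5000 - 18.0000 = 4.5000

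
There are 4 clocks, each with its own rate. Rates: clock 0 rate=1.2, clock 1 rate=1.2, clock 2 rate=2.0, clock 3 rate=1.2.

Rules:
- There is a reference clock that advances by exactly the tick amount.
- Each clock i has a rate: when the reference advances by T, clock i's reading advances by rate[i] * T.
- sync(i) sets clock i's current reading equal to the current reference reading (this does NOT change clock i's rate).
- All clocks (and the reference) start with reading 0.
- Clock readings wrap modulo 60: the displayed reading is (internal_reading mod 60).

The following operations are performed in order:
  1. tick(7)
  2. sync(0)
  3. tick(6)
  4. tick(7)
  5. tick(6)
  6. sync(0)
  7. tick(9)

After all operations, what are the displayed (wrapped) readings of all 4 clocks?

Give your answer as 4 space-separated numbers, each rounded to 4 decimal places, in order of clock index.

After op 1 tick(7): ref=7.0000 raw=[8.4000 8.4000 14.0000 8.4000]
After op 2 sync(0): ref=7.0000 raw=[7.0000 8.4000 14.0000 8.4000]
After op 3 tick(6): ref=13.0000 raw=[14.2000 15.6000 26.0000 15.6000]
After op 4 tick(7): ref=20.0000 raw=[22.6000 24.0000 40.0000 24.0000]
After op 5 tick(6): ref=26.0000 raw=[29.8000 31.2000 52.0000 31.2000]
After op 6 sync(0): ref=26.0000 raw=[26.0000 31.2000 52.0000 31.2000]
After op 7 tick(9): ref=35.0000 raw=[36.8000 42.0000 70.0000 42.0000]
Wrap final raw readings (mod 60): 36.8000 mod 60 = 36.8000; 42.0000 mod 60 = 42.0000; 70.0000 mod 60 = 10.0000; 42.0000 mod 60 = 42.0000

Answer: 36.8000 42.0000 10.0000 42.0000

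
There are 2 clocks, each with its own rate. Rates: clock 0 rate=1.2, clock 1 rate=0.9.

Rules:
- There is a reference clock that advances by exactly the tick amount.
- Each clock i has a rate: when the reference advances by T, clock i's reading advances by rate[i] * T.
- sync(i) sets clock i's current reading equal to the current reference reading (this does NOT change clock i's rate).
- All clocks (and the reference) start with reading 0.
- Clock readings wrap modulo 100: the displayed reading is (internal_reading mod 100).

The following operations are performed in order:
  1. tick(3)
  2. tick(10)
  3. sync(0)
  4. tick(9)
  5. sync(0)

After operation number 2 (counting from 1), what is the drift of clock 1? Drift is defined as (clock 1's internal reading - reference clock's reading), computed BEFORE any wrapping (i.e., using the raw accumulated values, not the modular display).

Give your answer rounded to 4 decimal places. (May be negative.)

After op 1 tick(3): ref=3.0000 raw=[3.6000 2.7000]
After op 2 tick(10): ref=13.0000 raw=[15.6000 11.7000]
Drift of clock 1 after op 2: 11.7000 - 13.0000 = -1.3000

Answer: -1.3000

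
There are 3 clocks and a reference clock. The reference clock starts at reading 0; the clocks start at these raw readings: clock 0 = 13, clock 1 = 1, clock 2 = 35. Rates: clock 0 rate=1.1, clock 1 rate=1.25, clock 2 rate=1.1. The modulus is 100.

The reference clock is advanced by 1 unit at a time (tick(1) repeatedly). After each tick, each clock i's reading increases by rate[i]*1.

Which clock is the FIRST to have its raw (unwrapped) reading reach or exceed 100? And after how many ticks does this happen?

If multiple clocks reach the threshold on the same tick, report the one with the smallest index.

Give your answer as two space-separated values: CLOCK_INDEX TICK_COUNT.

clock 0: start=13, rate=1.1, needs 100-13 = 87; ticks = ceil(87/1.1) = ceil(79.0909) = 80; reading at tick 80 = 13 + 1.1*80 = 101.0000
clock 1: start=1, rate=1.25, needs 100-1 = 99; ticks = ceil(99/1.25) = ceil(79.2000) = 80; reading at tick 80 = 1 + 1.25*80 = 101.0000
clock 2: start=35, rate=1.1, needs 100-35 = 65; ticks = ceil(65/1.1) = ceil(59.0909) = 60; reading at tick 60 = 35 + 1.1*60 = 101.0000
Minimum tick count = 60; winners = [2]; smallest index = 2

Answer: 2 60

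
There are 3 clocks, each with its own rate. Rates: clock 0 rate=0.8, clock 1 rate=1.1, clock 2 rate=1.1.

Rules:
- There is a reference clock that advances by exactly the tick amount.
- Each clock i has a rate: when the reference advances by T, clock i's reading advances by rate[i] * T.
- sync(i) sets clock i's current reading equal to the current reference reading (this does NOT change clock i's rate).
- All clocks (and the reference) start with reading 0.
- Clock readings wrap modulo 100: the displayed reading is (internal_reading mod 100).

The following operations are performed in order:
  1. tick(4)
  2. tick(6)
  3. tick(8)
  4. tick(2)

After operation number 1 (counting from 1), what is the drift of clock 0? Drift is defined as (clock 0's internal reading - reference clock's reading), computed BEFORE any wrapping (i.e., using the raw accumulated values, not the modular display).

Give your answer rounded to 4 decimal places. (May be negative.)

Answer: -0.8000

Derivation:
After op 1 tick(4): ref=4.0000 raw=[3.2000 4.4000 4.4000]
Drift of clock 0 after op 1: 3.2000 - 4.0000 = -0.8000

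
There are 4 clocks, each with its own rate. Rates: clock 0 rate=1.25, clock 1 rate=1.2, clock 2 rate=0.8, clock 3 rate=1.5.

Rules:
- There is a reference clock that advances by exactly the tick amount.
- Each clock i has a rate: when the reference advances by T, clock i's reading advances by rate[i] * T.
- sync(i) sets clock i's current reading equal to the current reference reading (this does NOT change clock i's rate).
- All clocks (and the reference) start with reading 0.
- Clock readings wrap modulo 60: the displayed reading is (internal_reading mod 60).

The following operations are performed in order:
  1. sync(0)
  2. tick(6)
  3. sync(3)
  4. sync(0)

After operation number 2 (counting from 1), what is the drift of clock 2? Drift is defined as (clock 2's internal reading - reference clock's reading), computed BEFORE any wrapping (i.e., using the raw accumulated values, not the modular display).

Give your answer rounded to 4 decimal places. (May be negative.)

Answer: -1.2000

Derivation:
After op 1 sync(0): ref=0.0000 raw=[0.0000 0.0000 0.0000 0.0000]
After op 2 tick(6): ref=6.0000 raw=[7.5000 7.2000 4.8000 9.0000]
Drift of clock 2 after op 2: 4.8000 - 6.0000 = -1.2000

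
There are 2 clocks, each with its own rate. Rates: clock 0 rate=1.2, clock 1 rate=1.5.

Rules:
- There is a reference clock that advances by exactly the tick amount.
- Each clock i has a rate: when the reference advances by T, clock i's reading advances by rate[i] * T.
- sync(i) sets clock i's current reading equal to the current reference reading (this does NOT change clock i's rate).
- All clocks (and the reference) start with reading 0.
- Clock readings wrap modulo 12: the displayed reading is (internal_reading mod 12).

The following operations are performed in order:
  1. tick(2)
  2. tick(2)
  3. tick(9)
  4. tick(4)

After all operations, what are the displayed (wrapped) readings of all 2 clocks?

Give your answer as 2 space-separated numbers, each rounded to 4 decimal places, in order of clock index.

After op 1 tick(2): ref=2.0000 raw=[2.4000 3.0000]
After op 2 tick(2): ref=4.0000 raw=[4.8000 6.0000]
After op 3 tick(9): ref=13.0000 raw=[15.6000 19.5000]
After op 4 tick(4): ref=17.0000 raw=[20.4000 25.5000]
Wrap final raw readings (mod 12): 20.4000 mod 12 = 8.4000; 25.5000 mod 12 = 1.5000

Answer: 8.4000 1.5000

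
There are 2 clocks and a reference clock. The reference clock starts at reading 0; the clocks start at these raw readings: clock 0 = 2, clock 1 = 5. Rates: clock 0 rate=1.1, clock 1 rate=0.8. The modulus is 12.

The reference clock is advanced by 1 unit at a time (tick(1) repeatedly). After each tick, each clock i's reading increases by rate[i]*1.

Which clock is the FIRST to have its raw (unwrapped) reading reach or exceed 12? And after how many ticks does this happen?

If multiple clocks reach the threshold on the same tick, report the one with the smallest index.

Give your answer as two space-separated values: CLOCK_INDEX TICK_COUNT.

clock 0: start=2, rate=1.1, needs 12-2 = 10; ticks = ceil(10/1.1) = ceil(9.0909) = 10; reading at tick 10 = 2 + 1.1*10 = 13.0000
clock 1: start=5, rate=0.8, needs 12-5 = 7; ticks = ceil(7/0.8) = ceil(8.7500) = 9; reading at tick 9 = 5 + 0.8*9 = 12.2000
Minimum tick count = 9; winners = [1]; smallest index = 1

Answer: 1 9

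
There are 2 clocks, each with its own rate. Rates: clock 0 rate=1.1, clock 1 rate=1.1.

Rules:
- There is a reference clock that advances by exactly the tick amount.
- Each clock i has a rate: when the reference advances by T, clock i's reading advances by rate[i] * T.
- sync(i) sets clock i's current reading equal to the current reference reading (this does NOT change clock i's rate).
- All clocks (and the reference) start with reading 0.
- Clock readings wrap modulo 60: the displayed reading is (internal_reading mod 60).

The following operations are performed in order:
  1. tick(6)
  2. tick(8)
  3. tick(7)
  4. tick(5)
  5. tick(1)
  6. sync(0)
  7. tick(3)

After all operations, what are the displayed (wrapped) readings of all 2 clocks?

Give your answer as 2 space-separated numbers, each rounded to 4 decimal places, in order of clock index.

After op 1 tick(6): ref=6.0000 raw=[6.6000 6.6000]
After op 2 tick(8): ref=14.0000 raw=[15.4000 15.4000]
After op 3 tick(7): ref=21.0000 raw=[23.1000 23.1000]
After op 4 tick(5): ref=26.0000 raw=[28.6000 28.6000]
After op 5 tick(1): ref=27.0000 raw=[29.7000 29.7000]
After op 6 sync(0): ref=27.0000 raw=[27.0000 29.7000]
After op 7 tick(3): ref=30.0000 raw=[30.3000 33.0000]
Wrap final raw readings (mod 60): 30.3000 mod 60 = 30.3000; 33.0000 mod 60 = 33.0000

Answer: 30.3000 33.0000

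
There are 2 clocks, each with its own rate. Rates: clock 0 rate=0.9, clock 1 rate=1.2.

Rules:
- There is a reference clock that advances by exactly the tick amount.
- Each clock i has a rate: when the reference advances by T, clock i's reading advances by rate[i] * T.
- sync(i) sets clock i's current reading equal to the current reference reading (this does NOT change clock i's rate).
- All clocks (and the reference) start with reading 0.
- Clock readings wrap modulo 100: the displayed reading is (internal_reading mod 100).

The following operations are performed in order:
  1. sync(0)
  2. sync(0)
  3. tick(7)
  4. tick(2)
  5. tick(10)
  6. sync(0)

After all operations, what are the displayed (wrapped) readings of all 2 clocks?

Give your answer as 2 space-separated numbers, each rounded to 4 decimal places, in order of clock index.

Answer: 19.0000 22.8000

Derivation:
After op 1 sync(0): ref=0.0000 raw=[0.0000 0.0000]
After op 2 sync(0): ref=0.0000 raw=[0.0000 0.0000]
After op 3 tick(7): ref=7.0000 raw=[6.3000 8.4000]
After op 4 tick(2): ref=9.0000 raw=[8.1000 10.8000]
After op 5 tick(10): ref=19.0000 raw=[17.1000 22.8000]
After op 6 sync(0): ref=19.0000 raw=[19.0000 22.8000]
Wrap final raw readings (mod 100): 19.0000 mod 100 = 19.0000; 22.8000 mod 100 = 22.8000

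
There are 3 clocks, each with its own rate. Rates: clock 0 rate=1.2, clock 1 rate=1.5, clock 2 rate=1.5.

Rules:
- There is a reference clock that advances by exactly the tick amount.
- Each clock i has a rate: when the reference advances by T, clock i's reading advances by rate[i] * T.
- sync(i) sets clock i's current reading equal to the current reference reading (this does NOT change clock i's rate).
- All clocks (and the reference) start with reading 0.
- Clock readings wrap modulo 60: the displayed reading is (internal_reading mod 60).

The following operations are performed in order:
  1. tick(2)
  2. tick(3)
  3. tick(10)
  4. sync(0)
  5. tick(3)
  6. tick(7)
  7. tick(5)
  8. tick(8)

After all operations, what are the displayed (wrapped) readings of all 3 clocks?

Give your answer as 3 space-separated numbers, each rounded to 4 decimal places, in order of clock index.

After op 1 tick(2): ref=2.0000 raw=[2.4000 3.0000 3.0000]
After op 2 tick(3): ref=5.0000 raw=[6.0000 7.5000 7.5000]
After op 3 tick(10): ref=15.0000 raw=[18.0000 22.5000 22.5000]
After op 4 sync(0): ref=15.0000 raw=[15.0000 22.5000 22.5000]
After op 5 tick(3): ref=18.0000 raw=[18.6000 27.0000 27.0000]
After op 6 tick(7): ref=25.0000 raw=[27.0000 37.5000 37.5000]
After op 7 tick(5): ref=30.0000 raw=[33.0000 45.0000 45.0000]
After op 8 tick(8): ref=38.0000 raw=[42.6000 57.0000 57.0000]
Wrap final raw readings (mod 60): 42.6000 mod 60 = 42.6000; 57.0000 mod 60 = 57.0000; 57.0000 mod 60 = 57.0000

Answer: 42.6000 57.0000 57.0000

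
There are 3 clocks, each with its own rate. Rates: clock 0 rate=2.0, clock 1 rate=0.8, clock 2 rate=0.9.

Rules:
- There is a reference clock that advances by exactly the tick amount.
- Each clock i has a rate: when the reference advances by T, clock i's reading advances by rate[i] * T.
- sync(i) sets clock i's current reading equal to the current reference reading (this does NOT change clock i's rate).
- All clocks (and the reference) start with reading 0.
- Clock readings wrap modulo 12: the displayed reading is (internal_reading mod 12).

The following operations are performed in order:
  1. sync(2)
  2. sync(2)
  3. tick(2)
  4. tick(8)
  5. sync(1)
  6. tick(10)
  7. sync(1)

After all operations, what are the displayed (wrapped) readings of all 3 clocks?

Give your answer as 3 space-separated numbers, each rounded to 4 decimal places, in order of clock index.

After op 1 sync(2): ref=0.0000 raw=[0.0000 0.0000 0.0000]
After op 2 sync(2): ref=0.0000 raw=[0.0000 0.0000 0.0000]
After op 3 tick(2): ref=2.0000 raw=[4.0000 1.6000 1.8000]
After op 4 tick(8): ref=10.0000 raw=[20.0000 8.0000 9.0000]
After op 5 sync(1): ref=10.0000 raw=[20.0000 10.0000 9.0000]
After op 6 tick(10): ref=20.0000 raw=[40.0000 18.0000 18.0000]
After op 7 sync(1): ref=20.0000 raw=[40.0000 20.0000 18.0000]
Wrap final raw readings (mod 12): 40.0000 mod 12 = 4.0000; 20.0000 mod 12 = 8.0000; 18.0000 mod 12 = 6.0000

Answer: 4.0000 8.0000 6.0000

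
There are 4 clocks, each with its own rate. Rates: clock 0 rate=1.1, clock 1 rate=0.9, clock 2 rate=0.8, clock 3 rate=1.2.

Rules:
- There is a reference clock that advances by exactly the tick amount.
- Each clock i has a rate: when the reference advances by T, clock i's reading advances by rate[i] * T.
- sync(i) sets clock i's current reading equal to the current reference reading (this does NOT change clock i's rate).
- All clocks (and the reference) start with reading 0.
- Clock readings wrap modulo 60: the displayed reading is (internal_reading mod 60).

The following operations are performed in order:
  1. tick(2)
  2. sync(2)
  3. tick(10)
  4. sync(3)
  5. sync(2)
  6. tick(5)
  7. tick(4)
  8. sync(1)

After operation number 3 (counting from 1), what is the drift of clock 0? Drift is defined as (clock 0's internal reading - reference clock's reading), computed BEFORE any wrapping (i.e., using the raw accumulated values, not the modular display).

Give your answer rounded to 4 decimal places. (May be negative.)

Answer: 1.2000

Derivation:
After op 1 tick(2): ref=2.0000 raw=[2.2000 1.8000 1.6000 2.4000]
After op 2 sync(2): ref=2.0000 raw=[2.2000 1.8000 2.0000 2.4000]
After op 3 tick(10): ref=12.0000 raw=[13.2000 10.8000 10.0000 14.4000]
Drift of clock 0 after op 3: 13.2000 - 12.0000 = 1.2000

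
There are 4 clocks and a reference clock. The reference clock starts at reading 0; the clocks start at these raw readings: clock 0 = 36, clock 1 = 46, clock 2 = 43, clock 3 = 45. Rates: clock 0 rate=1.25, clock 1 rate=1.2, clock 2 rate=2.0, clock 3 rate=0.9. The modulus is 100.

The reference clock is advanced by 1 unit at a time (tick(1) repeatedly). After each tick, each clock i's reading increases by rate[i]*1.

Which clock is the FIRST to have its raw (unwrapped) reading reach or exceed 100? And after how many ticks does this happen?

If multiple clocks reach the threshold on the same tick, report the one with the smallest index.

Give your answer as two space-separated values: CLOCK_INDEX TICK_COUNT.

clock 0: start=36, rate=1.25, needs 100-36 = 64; ticks = ceil(64/1.25) = ceil(51.2000) = 52; reading at tick 52 = 36 + 1.25*52 = 101.0000
clock 1: start=46, rate=1.2, needs 100-46 = 54; ticks = ceil(54/1.2) = ceil(45.0000) = 45; reading at tick 45 = 46 + 1.2*45 = 100.0000
clock 2: start=43, rate=2.0, needs 100-43 = 57; ticks = ceil(57/2.0) = ceil(28.5000) = 29; reading at tick 29 = 43 + 2.0*29 = 101.0000
clock 3: start=45, rate=0.9, needs 100-45 = 55; ticks = ceil(55/0.9) = ceil(61.1111) = 62; reading at tick 62 = 45 + 0.9*62 = 100.8000
Minimum tick count = 29; winners = [2]; smallest index = 2

Answer: 2 29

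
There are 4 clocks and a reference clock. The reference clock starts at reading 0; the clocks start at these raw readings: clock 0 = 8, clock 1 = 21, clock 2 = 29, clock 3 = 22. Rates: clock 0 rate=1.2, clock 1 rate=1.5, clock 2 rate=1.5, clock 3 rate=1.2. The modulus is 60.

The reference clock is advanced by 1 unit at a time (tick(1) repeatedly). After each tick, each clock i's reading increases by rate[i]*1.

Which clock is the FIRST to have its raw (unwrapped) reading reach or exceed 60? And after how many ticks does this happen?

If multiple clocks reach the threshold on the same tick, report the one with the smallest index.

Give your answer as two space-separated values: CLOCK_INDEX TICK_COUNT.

Answer: 2 21

Derivation:
clock 0: start=8, rate=1.2, needs 60-8 = 52; ticks = ceil(52/1.2) = ceil(43.3333) = 44; reading at tick 44 = 8 + 1.2*44 = 60.8000
clock 1: start=21, rate=1.5, needs 60-21 = 39; ticks = ceil(39/1.5) = ceil(26.0000) = 26; reading at tick 26 = 21 + 1.5*26 = 60.0000
clock 2: start=29, rate=1.5, needs 60-29 = 31; ticks = ceil(31/1.5) = ceil(20.6667) = 21; reading at tick 21 = 29 + 1.5*21 = 60.5000
clock 3: start=22, rate=1.2, needs 60-22 = 38; ticks = ceil(38/1.2) = ceil(31.6667) = 32; reading at tick 32 = 22 + 1.2*32 = 60.4000
Minimum tick count = 21; winners = [2]; smallest index = 2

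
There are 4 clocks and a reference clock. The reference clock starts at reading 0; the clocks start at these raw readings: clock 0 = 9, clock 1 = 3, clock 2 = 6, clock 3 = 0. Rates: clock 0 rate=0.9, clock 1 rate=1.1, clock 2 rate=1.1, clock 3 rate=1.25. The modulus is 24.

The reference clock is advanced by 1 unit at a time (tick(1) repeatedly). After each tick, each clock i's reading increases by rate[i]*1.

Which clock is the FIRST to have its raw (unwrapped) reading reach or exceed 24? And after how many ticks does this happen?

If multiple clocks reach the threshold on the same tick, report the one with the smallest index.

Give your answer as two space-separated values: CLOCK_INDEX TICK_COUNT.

clock 0: start=9, rate=0.9, needs 24-9 = 15; ticks = ceil(15/0.9) = ceil(16.6667) = 17; reading at tick 17 = 9 + 0.9*17 = 24.3000
clock 1: start=3, rate=1.1, needs 24-3 = 21; ticks = ceil(21/1.1) = ceil(19.0909) = 20; reading at tick 20 = 3 + 1.1*20 = 25.0000
clock 2: start=6, rate=1.1, needs 24-6 = 18; ticks = ceil(18/1.1) = ceil(16.3636) = 17; reading at tick 17 = 6 + 1.1*17 = 24.7000
clock 3: start=0, rate=1.25, needs 24-0 = 24; ticks = ceil(24/1.25) = ceil(19.2000) = 20; reading at tick 20 = 0 + 1.25*20 = 25.0000
Minimum tick count = 17; winners = [0, 2]; smallest index = 0

Answer: 0 17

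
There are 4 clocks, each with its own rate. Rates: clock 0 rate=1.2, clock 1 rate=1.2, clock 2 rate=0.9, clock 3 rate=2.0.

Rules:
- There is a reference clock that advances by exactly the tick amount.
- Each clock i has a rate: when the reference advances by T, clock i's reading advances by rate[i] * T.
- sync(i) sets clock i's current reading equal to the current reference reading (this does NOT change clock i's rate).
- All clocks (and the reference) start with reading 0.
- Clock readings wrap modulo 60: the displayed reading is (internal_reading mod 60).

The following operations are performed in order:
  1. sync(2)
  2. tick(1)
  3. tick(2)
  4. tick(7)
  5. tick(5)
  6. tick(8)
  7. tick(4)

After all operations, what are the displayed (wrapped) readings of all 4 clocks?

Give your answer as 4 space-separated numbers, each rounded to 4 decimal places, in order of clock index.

Answer: 32.4000 32.4000 24.3000 54.0000

Derivation:
After op 1 sync(2): ref=0.0000 raw=[0.0000 0.0000 0.0000 0.0000]
After op 2 tick(1): ref=1.0000 raw=[1.2000 1.2000 0.9000 2.0000]
After op 3 tick(2): ref=3.0000 raw=[3.6000 3.6000 2.7000 6.0000]
After op 4 tick(7): ref=10.0000 raw=[12.0000 12.0000 9.0000 20.0000]
After op 5 tick(5): ref=15.0000 raw=[18.0000 18.0000 13.5000 30.0000]
After op 6 tick(8): ref=23.0000 raw=[27.6000 27.6000 20.7000 46.0000]
After op 7 tick(4): ref=27.0000 raw=[32.4000 32.4000 24.3000 54.0000]
Wrap final raw readings (mod 60): 32.4000 mod 60 = 32.4000; 32.4000 mod 60 = 32.4000; 24.3000 mod 60 = 24.3000; 54.0000 mod 60 = 54.0000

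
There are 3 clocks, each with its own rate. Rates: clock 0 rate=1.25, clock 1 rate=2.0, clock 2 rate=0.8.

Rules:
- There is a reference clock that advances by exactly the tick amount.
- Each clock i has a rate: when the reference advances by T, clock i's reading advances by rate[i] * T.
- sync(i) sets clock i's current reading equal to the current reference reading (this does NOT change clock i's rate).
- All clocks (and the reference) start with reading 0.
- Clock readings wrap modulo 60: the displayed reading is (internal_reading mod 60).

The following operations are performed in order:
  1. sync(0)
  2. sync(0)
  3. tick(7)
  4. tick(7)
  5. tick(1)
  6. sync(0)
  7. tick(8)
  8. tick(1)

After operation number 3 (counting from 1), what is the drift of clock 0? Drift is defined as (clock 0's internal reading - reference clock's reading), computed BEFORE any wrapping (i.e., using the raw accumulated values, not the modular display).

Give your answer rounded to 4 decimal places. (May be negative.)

After op 1 sync(0): ref=0.0000 raw=[0.0000 0.0000 0.0000]
After op 2 sync(0): ref=0.0000 raw=[0.0000 0.0000 0.0000]
After op 3 tick(7): ref=7.0000 raw=[8.7500 14.0000 5.6000]
Drift of clock 0 after op 3: 8.7500 - 7.0000 = 1.7500

Answer: 1.7500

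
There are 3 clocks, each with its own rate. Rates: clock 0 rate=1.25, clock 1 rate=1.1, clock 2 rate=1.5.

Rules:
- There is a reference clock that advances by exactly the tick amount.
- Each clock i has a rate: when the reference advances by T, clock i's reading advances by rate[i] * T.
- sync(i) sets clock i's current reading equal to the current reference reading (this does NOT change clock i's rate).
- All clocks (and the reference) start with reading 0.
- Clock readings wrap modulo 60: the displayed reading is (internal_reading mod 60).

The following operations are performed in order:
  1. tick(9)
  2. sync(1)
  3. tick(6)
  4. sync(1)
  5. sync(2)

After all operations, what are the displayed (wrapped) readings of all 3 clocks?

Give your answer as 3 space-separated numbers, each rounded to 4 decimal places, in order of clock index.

Answer: 18.7500 15.0000 15.0000

Derivation:
After op 1 tick(9): ref=9.0000 raw=[11.2500 9.9000 13.5000]
After op 2 sync(1): ref=9.0000 raw=[11.2500 9.0000 13.5000]
After op 3 tick(6): ref=15.0000 raw=[18.7500 15.6000 22.5000]
After op 4 sync(1): ref=15.0000 raw=[18.7500 15.0000 22.5000]
After op 5 sync(2): ref=15.0000 raw=[18.7500 15.0000 15.0000]
Wrap final raw readings (mod 60): 18.7500 mod 60 = 18.7500; 15.0000 mod 60 = 15.0000; 15.0000 mod 60 = 15.0000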